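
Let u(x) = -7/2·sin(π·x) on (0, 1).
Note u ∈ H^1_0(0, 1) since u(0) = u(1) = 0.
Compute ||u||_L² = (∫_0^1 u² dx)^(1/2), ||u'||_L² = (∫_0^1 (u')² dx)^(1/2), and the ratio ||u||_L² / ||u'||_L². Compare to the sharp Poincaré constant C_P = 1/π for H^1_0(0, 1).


||u||_L² / ||u'||_L² = 1/π = C_P.

u(x) = -7/2·sin(π·x), so u'(x) = -7*π*cos(π*x)/2.
Writing u(x) = A·sin(kπx/L) with A = -7/2 and k = 1, use ∫_0^L sin²(kπx/L) dx = L/2 and ∫_0^L cos²(kπx/L) dx = L/2.
u² = 49/4·sin²(π·x) and (u')² = 49*π^2/4·cos²(π·x), and each of sin², cos² integrates to L/2 = 1/2 over (0, 1).
∫_0^1 u² dx = 49/8, so ||u||_L² = 7*sqrt(2)/4.
∫_0^1 (u')² dx = 49*π^2/8, so ||u'||_L² = 7*sqrt(2)*π/4.
Ratio ||u||_L² / ||u'||_L² = 1/π.
Sharp Poincaré constant on H^1_0(0, 1) is C_P = L/π = 1/π, achieved by sin(π·x).
This is the k = 1 eigenfunction (up to amplitude), so the ratio equals the sharp Poincaré constant exactly.


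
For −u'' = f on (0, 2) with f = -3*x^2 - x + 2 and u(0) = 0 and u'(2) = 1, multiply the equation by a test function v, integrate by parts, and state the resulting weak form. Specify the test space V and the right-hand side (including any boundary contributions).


V = {v ∈ H^1(0, 2) : v(0) = 0} (test functions vanish at x = 0 where u is specified); weak form: ∫_0^2 u'v' dx = ∫_0^2 (-3*x^2 - x + 2) v dx + v(2) for all v ∈ V.

Multiply both sides by a test function v and integrate from 0 to 2:
  ∫_0^2 −u''(x) v(x) dx = ∫_0^2 f(x) v(x) dx.
Integrate the LHS by parts once:
  ∫_0^2 −u'' v dx = −[u'(x) v(x)]_0^2 + ∫_0^2 u'(x) v'(x) dx.
Thus ∫_0^2 u'(x) v'(x) dx = ∫_0^2 f(x) v(x) dx + [u'(x) v(x)]_0^2.
Choose V so that boundary terms are either known or forced to vanish.
Mixed BC: u(0) = 0 (Dirichlet) and u'(2) = 1 (Neumann). Define V = {v ∈ H^1(0, 2) : v(0) = 0}. Then [u' v]_0^2 = u'(2)·v(2) − u'(0)·0 = v(2).
Weak formulation: find u (satisfying any essential BC) such that ∫_0^2 u'(x) v'(x) dx = ∫_0^2 f v dx + v(2) for all v ∈ V (Dirichlet at 0 absorbed into V; Neumann datum at x = 2 contributes the boundary term).
Substituting f(x) = -3*x^2 - x + 2, the right-hand side is ∫_0^2 (-3*x^2 - x + 2) v dx + v(2).


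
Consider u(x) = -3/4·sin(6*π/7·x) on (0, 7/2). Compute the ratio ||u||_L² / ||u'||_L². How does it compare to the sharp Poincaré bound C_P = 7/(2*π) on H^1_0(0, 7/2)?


||u||_L² / ||u'||_L² = 7/(6*π) < C_P = 7/(2*π).

u(x) = -3/4·sin(6*π/7·x), so u'(x) = -9*π*cos(6*π*x/7)/14.
Writing u(x) = A·sin(kπx/L) with A = -3/4 and k = 3, use ∫_0^L sin²(kπx/L) dx = L/2 and ∫_0^L cos²(kπx/L) dx = L/2.
u² = 9/16·sin²(6*π/7·x) and (u')² = 81*π^2/196·cos²(6*π/7·x), and each of sin², cos² integrates to L/2 = 7/4 over (0, 7/2).
∫_0^7/2 u² dx = 63/64, so ||u||_L² = 3*sqrt(7)/8.
∫_0^7/2 (u')² dx = 81*π^2/112, so ||u'||_L² = 9*sqrt(7)*π/28.
Ratio ||u||_L² / ||u'||_L² = 7/(6*π).
Sharp Poincaré constant on H^1_0(0, 7/2) is C_P = L/π = 7/(2*π), achieved by sin(2*π/7·x).
This is the k = 3 harmonic; the ratio L/(kπ) is strictly less than C_P = L/π, consistent with the sharp inequality ||u||_L² ≤ C_P ||u'||_L².


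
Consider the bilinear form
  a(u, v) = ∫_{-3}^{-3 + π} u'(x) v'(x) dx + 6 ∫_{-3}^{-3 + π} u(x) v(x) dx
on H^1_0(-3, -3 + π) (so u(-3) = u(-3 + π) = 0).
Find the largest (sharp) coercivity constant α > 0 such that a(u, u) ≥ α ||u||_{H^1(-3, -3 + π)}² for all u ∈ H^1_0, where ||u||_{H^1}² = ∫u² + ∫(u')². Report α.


α = 1

Coercivity of a(·,·) on H^1_0(-3, -3 + π) means a(u, u) ≥ α ||u||_{H^1}² for every u ∈ H^1_0.
The interval has length L = π, and Poincaré/coercivity depend only on L. Here a(u, u) = ∫(u')² + (6)·∫u².
Here c = 6 ≥ 1, so a(u,u) = ∫(u')² + c∫u² ≥ ∫(u')² + ∫u² = ||u||_{H^1}², i.e. α = 1 works. No larger α is possible: a(u,u) ≥ α||u||_{H^1}² means (1−α)∫(u')² ≥ (α−c)∫u², and for the modes u_n = sin(nπ(x−x₀)/L) (x₀ the left endpoint) one has ∫u_n²/∫(u_n')² = (L/(nπ))² → 0, so a(u_n,u_n)/||u_n||_{H^1}² → 1. Hence the optimal constant is α = 1.
Therefore α = 1.


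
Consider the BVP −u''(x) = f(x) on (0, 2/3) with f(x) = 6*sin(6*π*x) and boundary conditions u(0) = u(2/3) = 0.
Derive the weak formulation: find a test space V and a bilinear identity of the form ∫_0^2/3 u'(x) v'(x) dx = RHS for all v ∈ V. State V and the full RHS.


V = H^1_0(0, 2/3) (so v(0) = v(2/3) = 0); weak form: ∫_0^2/3 u'v' dx = ∫_0^2/3 (6*sin(6*π*x)) v dx for all v ∈ V.

Multiply both sides by a test function v and integrate from 0 to 2/3:
  ∫_0^2/3 −u''(x) v(x) dx = ∫_0^2/3 f(x) v(x) dx.
Integrate the LHS by parts once:
  ∫_0^2/3 −u'' v dx = −[u'(x) v(x)]_0^2/3 + ∫_0^2/3 u'(x) v'(x) dx.
Thus ∫_0^2/3 u'(x) v'(x) dx = ∫_0^2/3 f(x) v(x) dx + [u'(x) v(x)]_0^2/3.
Choose V so that boundary terms are either known or forced to vanish.
u is Dirichlet: u(0) = u(2/3) = 0. Let V = H^1_0(0, 2/3); then v(0) = v(2/3) = 0, and [u' v]_0^2/3 = 0.
Weak formulation: find u (satisfying any essential BC) such that ∫_0^2/3 u'(x) v'(x) dx = ∫_0^2/3 f v dx for all v ∈ V.
Substituting f(x) = 6*sin(6*π*x), the right-hand side is ∫_0^2/3 (6*sin(6*π*x)) v dx.


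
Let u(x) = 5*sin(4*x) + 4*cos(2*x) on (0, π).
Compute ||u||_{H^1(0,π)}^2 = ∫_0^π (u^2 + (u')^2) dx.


||u||_{H^1(0,π)}^2 = 505*π/2

u'(x) = -8*sin(2*x) + 20*cos(4*x).
Expand u² and (u')² and integrate term by term on (0, π), using: for integers n ≥ 1, ∫_0^π sin²(nx) dx = ∫_0^π cos²(nx) dx = π/2; for n ≠ n', ∫_0^π sin(nx)sin(n'x) dx = ∫_0^π cos(nx)cos(n'x) dx = 0; and by product-to-sum, ∫_0^π sin(nx)cos(n'x) dx = ½∫_0^π [sin((n+n')x) + sin((n−n')x)] dx, which is 0 when n+n' is even and 2n/(n²−n'²) when n+n' is odd (it need not vanish on (0, π)).
  u² squared terms: (4)²·∫cos(2x)² dx = 16·π/2 = 8*π;  (5)²·∫sin(4x)² dx = 25·π/2 = 25*π/2.
  u² cross terms: 2·(4)·(5)·∫cos(2x)·sin(4x) dx = 40·(0) = 0.
  So ∫_0^π u² dx = 8*π + 25*π/2 + 0 = 41*π/2.
  (u')² squared terms: (-8)²·∫sin(2x)² dx = 64·π/2 = 32*π;  (20)²·∫cos(4x)² dx = 400·π/2 = 200*π.
  (u')² cross terms: 2·(-8)·(20)·∫sin(2x)·cos(4x) dx = -320·(0) = 0.
  So ∫_0^π (u')² dx = 32*π + 200*π + 0 = 232*π.
||u||_{H^1}^2 = (41*π/2) + (232*π) = 505*π/2.


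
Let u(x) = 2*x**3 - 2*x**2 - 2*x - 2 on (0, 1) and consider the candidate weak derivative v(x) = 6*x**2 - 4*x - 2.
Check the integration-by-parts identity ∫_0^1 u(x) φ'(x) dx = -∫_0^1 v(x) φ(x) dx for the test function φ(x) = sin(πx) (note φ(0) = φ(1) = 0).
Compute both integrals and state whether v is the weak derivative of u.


LHS = 2/π + 24/π^3, RHS = 2/π + 24/π^3. Yes, v = u' weakly.

u(x) = 2*x**3 - 2*x**2 - 2*x - 2, classical derivative u'(x) = 6*x**2 - 4*x - 2.
φ(x) = sin(πx), so φ'(x) = π*cos(π*x).
Note φ(0) = φ(1) = 0, so the boundary term u·φ vanishes.
LHS = ∫_0^1 u(x) φ'(x) dx = ∫_0^1 (2*π*x^3*cos(π*x) - 2*π*x^2*cos(π*x) - 2*π*x*cos(π*x) - 2*π*cos(π*x)) dx. Term by term:
  ∫_0^1 -2*π*cos(π*x) dx = 0;  ∫_0^1 -2*π*x*cos(π*x) dx = 4/π;  ∫_0^1 -2*π*x^2*cos(π*x) dx = 4/π;
  ∫_0^1 2*π*x^3*cos(π*x) dx = -6/π + 24/π^3.
Sum: 0 + 4/π + 4/π + -6/π + 24/π^3 = 2/π + 24/π^3.
So LHS = 2/π + 24/π^3.
∫_0^1 v(x) φ(x) dx = ∫_0^1 (6*x^2*sin(π*x) - 4*x*sin(π*x) - 2*sin(π*x)) dx. Term by term:
  ∫_0^1 -2*sin(π*x) dx = -4/π;  ∫_0^1 -4*x*sin(π*x) dx = -4/π;  ∫_0^1 6*x^2*sin(π*x) dx = -24/π^3 + 6/π.
Sum: -4/π − 4/π + -24/π^3 + 6/π = -24/π^3 - 2/π.
So RHS = -∫_0^1 v(x) φ(x) dx = 2/π + 24/π^3.
LHS = RHS, so the identity holds for this test φ.
Moreover u is smooth here and v(x) = u'(x) = 6*x**2 - 4*x - 2 pointwise, so the identity holds for every test function. Hence v is the weak derivative of u.


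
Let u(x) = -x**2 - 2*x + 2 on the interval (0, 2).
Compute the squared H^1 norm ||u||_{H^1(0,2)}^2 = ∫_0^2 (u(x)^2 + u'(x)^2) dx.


||u||_{H^1}^2 = 736/15

The H^1 norm (squared) on an interval (0, L) is
  ||u||_{H^1}^2 = ∫_0^L u(x)^2 dx + ∫_0^L u'(x)^2 dx.
Compute u'(x) = -2*x - 2.
Then u(x)^2 = x**4 + 4*x**3 - 8*x + 4 and u'(x)^2 = 4*x**2 + 8*x + 4.
Integrate each monomial from 0 to 2 using ∫_0^2 c·x^n dx = c·2^(n+1)/(n+1):
  ∫_0^2 u(x)^2 dx = ∫_0^2 (x^4 + 4*x^3 - 8*x + 4) dx. Term by term:
    ∫_0^2 x^4 dx = 32/5;  ∫_0^2 4*x^3 dx = 16;  ∫_0^2 -8*x dx = -16;
    ∫_0^2 4 dx = 8.
  Sum: 32/5 + 16 − 16 + 8 = 72/5.
  ∫_0^2 u'(x)^2 dx = ∫_0^2 (4*x^2 + 8*x + 4) dx. Term by term:
    ∫_0^2 4*x^2 dx = 32/3;  ∫_0^2 8*x dx = 16;  ∫_0^2 4 dx = 8.
  Sum: 32/3 + 16 + 8 = 104/3.
Adding: ||u||_{H^1}^2 = 72/5 + 104/3 = 736/15.


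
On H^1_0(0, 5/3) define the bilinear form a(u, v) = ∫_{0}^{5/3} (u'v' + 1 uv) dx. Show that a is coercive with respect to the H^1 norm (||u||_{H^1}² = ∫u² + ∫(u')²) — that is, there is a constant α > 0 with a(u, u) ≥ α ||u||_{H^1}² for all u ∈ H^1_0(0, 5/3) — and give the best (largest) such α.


α = 1

Coercivity of a(·,·) on H^1_0(0, 5/3) means a(u, u) ≥ α ||u||_{H^1}² for every u ∈ H^1_0.
The interval has length L = 5/3, and Poincaré/coercivity depend only on L. Here a(u, u) = ∫(u')² + (1)·∫u².
Here c = 1 ≥ 1, so a(u,u) = ∫(u')² + c∫u² ≥ ∫(u')² + ∫u² = ||u||_{H^1}², i.e. α = 1 works. No larger α is possible: a(u,u) ≥ α||u||_{H^1}² means (1−α)∫(u')² ≥ (α−c)∫u², and for the modes u_n = sin(nπ(x−x₀)/L) (x₀ the left endpoint) one has ∫u_n²/∫(u_n')² = (L/(nπ))² → 0, so a(u_n,u_n)/||u_n||_{H^1}² → 1. Hence the optimal constant is α = 1.
Therefore α = 1.


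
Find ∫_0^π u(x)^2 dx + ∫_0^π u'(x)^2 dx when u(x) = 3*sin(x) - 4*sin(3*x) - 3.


||u||_{H^1(0,π)}^2 = -20 + 98*π

u'(x) = 3*cos(x) - 12*cos(3*x).
Expand u² and (u')² and integrate term by term on (0, π), using: for integers n ≥ 1, ∫_0^π sin²(nx) dx = ∫_0^π cos²(nx) dx = π/2; for n ≠ n', ∫_0^π sin(nx)sin(n'x) dx = ∫_0^π cos(nx)cos(n'x) dx = 0; and by product-to-sum, ∫_0^π sin(nx)cos(n'x) dx = ½∫_0^π [sin((n+n')x) + sin((n−n')x)] dx, which is 0 when n+n' is even and 2n/(n²−n'²) when n+n' is odd (it need not vanish on (0, π)). For the constant mode: ∫_0^π 1 dx = π, ∫_0^π cos(nx) dx = 0, ∫_0^π sin(nx) dx = (1−(−1)^n)/n.
  u² squared terms: (-3)²·∫1 dx = 9·π = 9*π;  (-4)²·∫sin(3x)² dx = 16·π/2 = 8*π;  (3)²·∫sin(x)² dx = 9·π/2 = 9*π/2.
  u² cross terms: 2·(-3)·(-4)·∫1·sin(3x) dx = 24·(2/3) = 16;  2·(-3)·(3)·∫1·sin(x) dx = -18·(2) = -36;  2·(-4)·(3)·∫sin(3x)·sin(x) dx = -24·(0) = 0.
  So ∫_0^π u² dx = 9*π + 8*π + 9*π/2 + 16 − 36 + 0 = -20 + 43*π/2.
  (u')² squared terms: (-12)²·∫cos(3x)² dx = 144·π/2 = 72*π;  (3)²·∫cos(x)² dx = 9·π/2 = 9*π/2.
  (u')² cross terms: 2·(-12)·(3)·∫cos(3x)·cos(x) dx = -72·(0) = 0.
  So ∫_0^π (u')² dx = 72*π + 9*π/2 + 0 = 153*π/2.
||u||_{H^1}^2 = (-20 + 43*π/2) + (153*π/2) = -20 + 98*π.


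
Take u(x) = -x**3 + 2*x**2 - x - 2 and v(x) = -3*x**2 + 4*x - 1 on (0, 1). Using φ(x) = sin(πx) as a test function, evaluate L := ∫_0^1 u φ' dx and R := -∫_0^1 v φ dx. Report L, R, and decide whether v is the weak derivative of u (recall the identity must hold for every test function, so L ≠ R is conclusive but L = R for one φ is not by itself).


LHS = (-12 + π^2)/π^3, RHS = (-12 + π^2)/π^3. Yes, v = u' weakly.

u(x) = -x**3 + 2*x**2 - x - 2, classical derivative u'(x) = -3*x**2 + 4*x - 1.
φ(x) = sin(πx), so φ'(x) = π*cos(π*x).
Note φ(0) = φ(1) = 0, so the boundary term u·φ vanishes.
LHS = ∫_0^1 u(x) φ'(x) dx = ∫_0^1 (-π*x^3*cos(π*x) + 2*π*x^2*cos(π*x) - π*x*cos(π*x) - 2*π*cos(π*x)) dx. Term by term:
  ∫_0^1 -2*π*cos(π*x) dx = 0;  ∫_0^1 -π*x*cos(π*x) dx = 2/π;  ∫_0^1 -π*x^3*cos(π*x) dx = -12/π^3 + 3/π;
  ∫_0^1 2*π*x^2*cos(π*x) dx = -4/π.
Sum: 0 + 2/π + -12/π^3 + 3/π − 4/π = (-12 + π^2)/π^3.
So LHS = (-12 + π^2)/π^3.
∫_0^1 v(x) φ(x) dx = ∫_0^1 (-3*x^2*sin(π*x) + 4*x*sin(π*x) - sin(π*x)) dx. Term by term:
  ∫_0^1 -sin(π*x) dx = -2/π;  ∫_0^1 -3*x^2*sin(π*x) dx = -3/π + 12/π^3;  ∫_0^1 4*x*sin(π*x) dx = 4/π.
Sum: -2/π + -3/π + 12/π^3 + 4/π = (12 - π^2)/π^3.
So RHS = -∫_0^1 v(x) φ(x) dx = (-12 + π^2)/π^3.
LHS = RHS, so the identity holds for this test φ.
Moreover u is smooth here and v(x) = u'(x) = -3*x**2 + 4*x - 1 pointwise, so the identity holds for every test function. Hence v is the weak derivative of u.


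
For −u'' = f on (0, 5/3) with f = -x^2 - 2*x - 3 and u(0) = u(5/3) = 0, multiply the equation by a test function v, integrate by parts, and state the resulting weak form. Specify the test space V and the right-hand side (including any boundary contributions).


V = H^1_0(0, 5/3) (so v(0) = v(5/3) = 0); weak form: ∫_0^5/3 u'v' dx = ∫_0^5/3 (-x^2 - 2*x - 3) v dx for all v ∈ V.

Multiply both sides by a test function v and integrate from 0 to 5/3:
  ∫_0^5/3 −u''(x) v(x) dx = ∫_0^5/3 f(x) v(x) dx.
Integrate the LHS by parts once:
  ∫_0^5/3 −u'' v dx = −[u'(x) v(x)]_0^5/3 + ∫_0^5/3 u'(x) v'(x) dx.
Thus ∫_0^5/3 u'(x) v'(x) dx = ∫_0^5/3 f(x) v(x) dx + [u'(x) v(x)]_0^5/3.
Choose V so that boundary terms are either known or forced to vanish.
u is Dirichlet: u(0) = u(5/3) = 0. Let V = H^1_0(0, 5/3); then v(0) = v(5/3) = 0, and [u' v]_0^5/3 = 0.
Weak formulation: find u (satisfying any essential BC) such that ∫_0^5/3 u'(x) v'(x) dx = ∫_0^5/3 f v dx for all v ∈ V.
Substituting f(x) = -x^2 - 2*x - 3, the right-hand side is ∫_0^5/3 (-x^2 - 2*x - 3) v dx.


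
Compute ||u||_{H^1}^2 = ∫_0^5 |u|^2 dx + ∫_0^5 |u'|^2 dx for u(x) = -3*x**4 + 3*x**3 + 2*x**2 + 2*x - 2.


||u||_{H^1}^2 = 58765545/28

The H^1 norm (squared) on an interval (0, L) is
  ||u||_{H^1}^2 = ∫_0^L u(x)^2 dx + ∫_0^L u'(x)^2 dx.
Compute u'(x) = -12*x**3 + 9*x**2 + 4*x + 2.
Then u(x)^2 = 9*x**8 - 18*x**7 - 3*x**6 + 28*x**4 - 4*x**3 - 4*x**2 - 8*x + 4 and u'(x)^2 = 144*x**6 - 216*x**5 - 15*x**4 + 24*x**3 + 52*x**2 + 16*x + 4.
Integrate each monomial from 0 to 5 using ∫_0^5 c·x^n dx = c·5^(n+1)/(n+1):
  ∫_0^5 u(x)^2 dx = ∫_0^5 (9*x^8 - 18*x^7 - 3*x^6 + 28*x^4 - 4*x^3 - 4*x^2 - 8*x + 4) dx. Term by term:
    ∫_0^5 9*x^8 dx = 1953125;  ∫_0^5 -18*x^7 dx = -3515625/4;  ∫_0^5 -3*x^6 dx = -234375/7;
    ∫_0^5 28*x^4 dx = 17500;  ∫_0^5 -4*x^3 dx = -625;  ∫_0^5 -4*x^2 dx = -500/3;
    ∫_0^5 -8*x dx = -100;  ∫_0^5 4 dx = 20.
  Sum: 1953125 − 3515625/4 − 234375/7 + 17500 − 625 − 500/3 − 100 + 20 = 88818655/84.
  ∫_0^5 u'(x)^2 dx = ∫_0^5 (144*x^6 - 216*x^5 - 15*x^4 + 24*x^3 + 52*x^2 + 16*x + 4) dx. Term by term:
    ∫_0^5 144*x^6 dx = 11250000/7;  ∫_0^5 -216*x^5 dx = -562500;  ∫_0^5 -15*x^4 dx = -9375;
    ∫_0^5 24*x^3 dx = 3750;  ∫_0^5 52*x^2 dx = 6500/3;  ∫_0^5 16*x dx = 200;
    ∫_0^5 4 dx = 20.
  Sum: 11250000/7 − 562500 − 9375 + 3750 + 6500/3 + 200 + 20 = 21869495/21.
Adding: ||u||_{H^1}^2 = 88818655/84 + 21869495/21 = 58765545/28.


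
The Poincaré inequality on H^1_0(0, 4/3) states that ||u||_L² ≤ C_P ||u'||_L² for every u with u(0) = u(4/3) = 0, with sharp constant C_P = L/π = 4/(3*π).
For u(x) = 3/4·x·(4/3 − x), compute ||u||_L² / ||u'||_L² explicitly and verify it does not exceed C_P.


||u||_L² / ||u'||_L² = 2*sqrt(10)/15 < C_P = 4/(3*π).

u(x) = 3/4·x·(4/3 − x), so u'(x) = 1 - 3*x/2.
u(x) = 3/4·x·(4/3 − x) vanishes at x = 0 and x = 4/3, so u ∈ H^1_0(0, 4/3). Differentiate via the product rule and integrate the resulting polynomials term by term.
  ∫_0^4/3 u² dx = ∫_0^4/3 (9*x^4/16 - 3*x^3/2 + x^2) dx. Term by term:
    ∫_0^4/3 9*x^4/16 dx = 64/135;  ∫_0^4/3 -3*x^3/2 dx = -32/27;  ∫_0^4/3 x^2 dx = 64/81.
  Sum: 64/135 − 32/27 + 64/81 = 32/405.
  ∫_0^4/3 (u')² dx = ∫_0^4/3 (9*x^2/4 - 3*x + 1) dx. Term by term:
    ∫_0^4/3 9*x^2/4 dx = 16/9;  ∫_0^4/3 -3*x dx = -8/3;  ∫_0^4/3 1 dx = 4/3.
  Sum: 16/9 − 8/3 + 4/3 = 4/9.
∫_0^4/3 u² dx = 32/405, so ||u||_L² = 4*sqrt(10)/45.
∫_0^4/3 (u')² dx = 4/9, so ||u'||_L² = 2/3.
Ratio ||u||_L² / ||u'||_L² = 2*sqrt(10)/15.
Sharp Poincaré constant on H^1_0(0, 4/3) is C_P = L/π = 4/(3*π), achieved by sin(3*π/4·x).
A polynomial bump cannot attain the sharp Poincaré constant (only the first sine eigenfunction does), so the ratio is strictly less than C_P, consistent with ||u||_L² ≤ C_P ||u'||_L².


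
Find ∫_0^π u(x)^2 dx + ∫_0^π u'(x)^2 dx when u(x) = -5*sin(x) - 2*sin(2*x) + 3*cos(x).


||u||_{H^1(0,π)}^2 = -32 + 44*π

u'(x) = -3*sin(x) - 5*cos(x) - 4*cos(2*x).
Expand u² and (u')² and integrate term by term on (0, π), using: for integers n ≥ 1, ∫_0^π sin²(nx) dx = ∫_0^π cos²(nx) dx = π/2; for n ≠ n', ∫_0^π sin(nx)sin(n'x) dx = ∫_0^π cos(nx)cos(n'x) dx = 0; and by product-to-sum, ∫_0^π sin(nx)cos(n'x) dx = ½∫_0^π [sin((n+n')x) + sin((n−n')x)] dx, which is 0 when n+n' is even and 2n/(n²−n'²) when n+n' is odd (it need not vanish on (0, π)).
  u² squared terms: (-5)²·∫sin(x)² dx = 25·π/2 = 25*π/2;  (-2)²·∫sin(2x)² dx = 4·π/2 = 2*π;  (3)²·∫cos(x)² dx = 9·π/2 = 9*π/2.
  u² cross terms: 2·(-5)·(-2)·∫sin(x)·sin(2x) dx = 20·(0) = 0;  2·(-5)·(3)·∫sin(x)·cos(x) dx = -30·(0) = 0;  2·(-2)·(3)·∫sin(2x)·cos(x) dx = -12·(4/3) = -16.
  So ∫_0^π u² dx = 25*π/2 + 2*π + 9*π/2 + 0 + 0 − 16 = -16 + 19*π.
  (u')² squared terms: (-5)²·∫cos(x)² dx = 25·π/2 = 25*π/2;  (-4)²·∫cos(2x)² dx = 16·π/2 = 8*π;  (-3)²·∫sin(x)² dx = 9·π/2 = 9*π/2.
  (u')² cross terms: 2·(-5)·(-4)·∫cos(x)·cos(2x) dx = 40·(0) = 0;  2·(-5)·(-3)·∫cos(x)·sin(x) dx = 30·(0) = 0;  2·(-4)·(-3)·∫cos(2x)·sin(x) dx = 24·(-2/3) = -16.
  So ∫_0^π (u')² dx = 25*π/2 + 8*π + 9*π/2 + 0 + 0 − 16 = -16 + 25*π.
||u||_{H^1}^2 = (-16 + 19*π) + (-16 + 25*π) = -32 + 44*π.


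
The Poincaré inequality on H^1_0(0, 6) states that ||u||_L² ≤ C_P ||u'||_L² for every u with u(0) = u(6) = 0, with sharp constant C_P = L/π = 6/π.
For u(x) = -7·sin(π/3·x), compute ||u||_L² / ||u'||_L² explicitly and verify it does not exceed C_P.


||u||_L² / ||u'||_L² = 3/π < C_P = 6/π.

u(x) = -7·sin(π/3·x), so u'(x) = -7*π*cos(π*x/3)/3.
Writing u(x) = A·sin(kπx/L) with A = -7 and k = 2, use ∫_0^L sin²(kπx/L) dx = L/2 and ∫_0^L cos²(kπx/L) dx = L/2.
u² = 49·sin²(π/3·x) and (u')² = 49*π^2/9·cos²(π/3·x), and each of sin², cos² integrates to L/2 = 3 over (0, 6).
∫_0^6 u² dx = 147, so ||u||_L² = 7*sqrt(3).
∫_0^6 (u')² dx = 49*π^2/3, so ||u'||_L² = 7*sqrt(3)*π/3.
Ratio ||u||_L² / ||u'||_L² = 3/π.
Sharp Poincaré constant on H^1_0(0, 6) is C_P = L/π = 6/π, achieved by sin(π/6·x).
This is the k = 2 harmonic; the ratio L/(kπ) is strictly less than C_P = L/π, consistent with the sharp inequality ||u||_L² ≤ C_P ||u'||_L².


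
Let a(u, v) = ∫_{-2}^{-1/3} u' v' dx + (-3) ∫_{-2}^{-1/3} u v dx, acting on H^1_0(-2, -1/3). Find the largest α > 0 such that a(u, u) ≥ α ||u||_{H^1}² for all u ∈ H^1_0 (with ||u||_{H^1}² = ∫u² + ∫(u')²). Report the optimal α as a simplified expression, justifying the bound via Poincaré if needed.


α = 3*(-25 + 3*π^2)/(25 + 9*π^2)

Coercivity of a(·,·) on H^1_0(-2, -1/3) means a(u, u) ≥ α ||u||_{H^1}² for every u ∈ H^1_0.
The interval has length L = 5/3, and Poincaré/coercivity depend only on L. Here a(u, u) = ∫(u')² + (-3)·∫u².
Here c = -3 < 0 with |c| < (π/L)² = 9*π^2/25, so coercivity still holds. The condition a(u,u) ≥ α||u||_{H^1}² reads (1−α)∫(u')² ≥ (α−c)∫u². Any admissible α is ≤ 1 (rapidly oscillating u have ∫u²/∫(u')² → 0), and α = 1 would force 0 ≥ (1−c)∫u², impossible since c < 1; so 1−α > 0. By the sharp Poincaré inequality on H^1_0 of an interval of length L, ∫(u')² ≥ (π/L)²∫u² with equality for the first sine mode sin(π(x−x₀)/L) (x₀ the left endpoint), so the inequality holds for all u iff (1−α)(π/L)² ≥ α − c, i.e. α ≤ ((π/L)² + c)/((π/L)² + 1) = (1 + c(L/π)²)/(1 + (L/π)²). (Direct route, valid since c ≤ 0: Poincaré gives c∫u² ≥ c(L/π)²∫(u')², so a(u,u) ≥ (1 + c(L/π)²)∫(u')², while ||u||_{H^1}² ≤ (1 + (L/π)²)∫(u')²; dividing yields the same α.) With (π/L)² = 9*π^2/25 and c = -3, the largest admissible constant is α = ((π/L)² + c)/((π/L)² + 1).
Simplifying, α = 3*(-25 + 3*π^2)/(25 + 9*π^2).


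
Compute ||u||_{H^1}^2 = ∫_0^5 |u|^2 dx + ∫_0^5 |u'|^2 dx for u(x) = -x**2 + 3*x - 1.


||u||_{H^1}^2 = 275/2

The H^1 norm (squared) on an interval (0, L) is
  ||u||_{H^1}^2 = ∫_0^L u(x)^2 dx + ∫_0^L u'(x)^2 dx.
Compute u'(x) = 3 - 2*x.
Then u(x)^2 = x**4 - 6*x**3 + 11*x**2 - 6*x + 1 and u'(x)^2 = 4*x**2 - 12*x + 9.
Integrate each monomial from 0 to 5 using ∫_0^5 c·x^n dx = c·5^(n+1)/(n+1):
  ∫_0^5 u(x)^2 dx = ∫_0^5 (x^4 - 6*x^3 + 11*x^2 - 6*x + 1) dx. Term by term:
    ∫_0^5 x^4 dx = 625;  ∫_0^5 -6*x^3 dx = -1875/2;  ∫_0^5 11*x^2 dx = 1375/3;
    ∫_0^5 -6*x dx = -75;  ∫_0^5 1 dx = 5.
  Sum: 625 − 1875/2 + 1375/3 − 75 + 5 = 455/6.
  ∫_0^5 u'(x)^2 dx = ∫_0^5 (4*x^2 - 12*x + 9) dx. Term by term:
    ∫_0^5 4*x^2 dx = 500/3;  ∫_0^5 -12*x dx = -150;  ∫_0^5 9 dx = 45.
  Sum: 500/3 − 150 + 45 = 185/3.
Adding: ||u||_{H^1}^2 = 455/6 + 185/3 = 275/2.


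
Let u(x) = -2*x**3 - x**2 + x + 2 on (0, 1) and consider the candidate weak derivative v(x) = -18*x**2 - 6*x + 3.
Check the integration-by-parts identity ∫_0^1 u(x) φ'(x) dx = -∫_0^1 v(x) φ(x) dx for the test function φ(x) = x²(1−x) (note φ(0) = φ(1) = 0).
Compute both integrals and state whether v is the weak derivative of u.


LHS = 13/60, RHS = 13/20. No, v is not the weak derivative of u.

u(x) = -2*x**3 - x**2 + x + 2, classical derivative u'(x) = -6*x**2 - 2*x + 1.
φ(x) = x²(1−x), so φ'(x) = x*(2 - 3*x).
Note φ(0) = φ(1) = 0, so the boundary term u·φ vanishes.
LHS = ∫_0^1 u(x) φ'(x) dx = ∫_0^1 (6*x^5 - x^4 - 5*x^3 - 4*x^2 + 4*x) dx. Term by term:
  ∫_0^1 6*x^5 dx = 1;  ∫_0^1 -x^4 dx = -1/5;  ∫_0^1 -5*x^3 dx = -5/4;
  ∫_0^1 -4*x^2 dx = -4/3;  ∫_0^1 4*x dx = 2.
Sum: 1 − 1/5 − 5/4 − 4/3 + 2 = 13/60.
So LHS = 13/60.
∫_0^1 v(x) φ(x) dx = ∫_0^1 (18*x^5 - 12*x^4 - 9*x^3 + 3*x^2) dx. Term by term:
  ∫_0^1 18*x^5 dx = 3;  ∫_0^1 -12*x^4 dx = -12/5;  ∫_0^1 -9*x^3 dx = -9/4;
  ∫_0^1 3*x^2 dx = 1.
Sum: 3 − 12/5 − 9/4 + 1 = -13/20.
So RHS = -∫_0^1 v(x) φ(x) dx = 13/20.
LHS − RHS = -13/30 ≠ 0, so the identity fails.
(For a valid weak derivative the identity must hold for EVERY test function, in particular this one. The failure shows v is NOT the weak derivative of u.)
Correct weak derivative would be u'(x) = -6*x**2 - 2*x + 1.


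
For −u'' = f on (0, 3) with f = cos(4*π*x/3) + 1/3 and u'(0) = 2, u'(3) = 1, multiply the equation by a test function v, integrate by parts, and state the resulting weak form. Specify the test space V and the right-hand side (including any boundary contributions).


V = H^1(0, 3) (v unrestricted at boundary; u is determined up to an additive constant); weak form: ∫_0^3 u'v' dx = ∫_0^3 (cos(4*π*x/3) + 1/3) v dx + v(3) − 2·v(0) for all v ∈ V.

Multiply both sides by a test function v and integrate from 0 to 3:
  ∫_0^3 −u''(x) v(x) dx = ∫_0^3 f(x) v(x) dx.
Integrate the LHS by parts once:
  ∫_0^3 −u'' v dx = −[u'(x) v(x)]_0^3 + ∫_0^3 u'(x) v'(x) dx.
Thus ∫_0^3 u'(x) v'(x) dx = ∫_0^3 f(x) v(x) dx + [u'(x) v(x)]_0^3.
Choose V so that boundary terms are either known or forced to vanish.
u has inhomogeneous Neumann u'(0) = 2, u'(3) = 1. [u' v]_0^3 = (1)·v(3) − (2)·v(0) = v(3) − 2·v(0). Take V = H^1(0, 3); boundary term becomes part of RHS.
Weak formulation: find u (satisfying any essential BC) such that ∫_0^3 u'(x) v'(x) dx = ∫_0^3 f v dx + v(3) − 2·v(0) for all v ∈ V (Neumann data are natural BCs: they enter the RHS as boundary terms).
Substituting f(x) = cos(4*π*x/3) + 1/3, the right-hand side is ∫_0^3 (cos(4*π*x/3) + 1/3) v dx + v(3) − 2·v(0).
Compatibility check (pure Neumann): taking v ≡ 1 ∈ V gives 0 = ∫_0^3 f dx + (1) − (2), i.e. ∫_0^3 f dx must equal u'(0) − u'(3) = 1. Indeed ∫_0^3 (cos(4*π*x/3) + 1/3) dx = 1, so the data are compatible. The solution is then unique only up to an additive constant (fix it e.g. by requiring ∫_0^3 u dx = 0).


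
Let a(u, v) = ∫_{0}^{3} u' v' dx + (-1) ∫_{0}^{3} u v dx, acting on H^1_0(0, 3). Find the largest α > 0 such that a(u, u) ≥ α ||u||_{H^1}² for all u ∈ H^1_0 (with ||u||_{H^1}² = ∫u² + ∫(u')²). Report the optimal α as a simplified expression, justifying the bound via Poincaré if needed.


α = (-9 + π^2)/(9 + π^2)

Coercivity of a(·,·) on H^1_0(0, 3) means a(u, u) ≥ α ||u||_{H^1}² for every u ∈ H^1_0.
The interval has length L = 3, and Poincaré/coercivity depend only on L. Here a(u, u) = ∫(u')² + (-1)·∫u².
Here c = -1 < 0 with |c| < (π/L)² = π^2/9, so coercivity still holds. The condition a(u,u) ≥ α||u||_{H^1}² reads (1−α)∫(u')² ≥ (α−c)∫u². Any admissible α is ≤ 1 (rapidly oscillating u have ∫u²/∫(u')² → 0), and α = 1 would force 0 ≥ (1−c)∫u², impossible since c < 1; so 1−α > 0. By the sharp Poincaré inequality on H^1_0 of an interval of length L, ∫(u')² ≥ (π/L)²∫u² with equality for the first sine mode sin(π(x−x₀)/L) (x₀ the left endpoint), so the inequality holds for all u iff (1−α)(π/L)² ≥ α − c, i.e. α ≤ ((π/L)² + c)/((π/L)² + 1) = (1 + c(L/π)²)/(1 + (L/π)²). (Direct route, valid since c ≤ 0: Poincaré gives c∫u² ≥ c(L/π)²∫(u')², so a(u,u) ≥ (1 + c(L/π)²)∫(u')², while ||u||_{H^1}² ≤ (1 + (L/π)²)∫(u')²; dividing yields the same α.) With (π/L)² = π^2/9 and c = -1, the largest admissible constant is α = ((π/L)² + c)/((π/L)² + 1).
Simplifying, α = (-9 + π^2)/(9 + π^2).


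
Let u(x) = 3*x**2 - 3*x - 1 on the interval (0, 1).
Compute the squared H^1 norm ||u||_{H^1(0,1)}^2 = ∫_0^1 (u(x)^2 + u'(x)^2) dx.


||u||_{H^1}^2 = 53/10

The H^1 norm (squared) on an interval (0, L) is
  ||u||_{H^1}^2 = ∫_0^L u(x)^2 dx + ∫_0^L u'(x)^2 dx.
Compute u'(x) = 6*x - 3.
Then u(x)^2 = 9*x**4 - 18*x**3 + 3*x**2 + 6*x + 1 and u'(x)^2 = 36*x**2 - 36*x + 9.
Integrate each monomial from 0 to 1 using ∫_0^1 c·x^n dx = c·1^(n+1)/(n+1):
  ∫_0^1 u(x)^2 dx = ∫_0^1 (9*x^4 - 18*x^3 + 3*x^2 + 6*x + 1) dx. Term by term:
    ∫_0^1 9*x^4 dx = 9/5;  ∫_0^1 -18*x^3 dx = -9/2;  ∫_0^1 3*x^2 dx = 1;
    ∫_0^1 6*x dx = 3;  ∫_0^1 1 dx = 1.
  Sum: 9/5 − 9/2 + 1 + 3 + 1 = 23/10.
  ∫_0^1 u'(x)^2 dx = ∫_0^1 (36*x^2 - 36*x + 9) dx. Term by term:
    ∫_0^1 36*x^2 dx = 12;  ∫_0^1 -36*x dx = -18;  ∫_0^1 9 dx = 9.
  Sum: 12 − 18 + 9 = 3.
Adding: ||u||_{H^1}^2 = 23/10 + 3 = 53/10.


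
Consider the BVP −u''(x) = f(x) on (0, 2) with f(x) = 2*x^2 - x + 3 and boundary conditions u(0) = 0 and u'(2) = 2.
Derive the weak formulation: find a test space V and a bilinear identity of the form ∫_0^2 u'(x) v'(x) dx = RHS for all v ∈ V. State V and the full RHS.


V = {v ∈ H^1(0, 2) : v(0) = 0} (test functions vanish at x = 0 where u is specified); weak form: ∫_0^2 u'v' dx = ∫_0^2 (2*x^2 - x + 3) v dx + 2·v(2) for all v ∈ V.

Multiply both sides by a test function v and integrate from 0 to 2:
  ∫_0^2 −u''(x) v(x) dx = ∫_0^2 f(x) v(x) dx.
Integrate the LHS by parts once:
  ∫_0^2 −u'' v dx = −[u'(x) v(x)]_0^2 + ∫_0^2 u'(x) v'(x) dx.
Thus ∫_0^2 u'(x) v'(x) dx = ∫_0^2 f(x) v(x) dx + [u'(x) v(x)]_0^2.
Choose V so that boundary terms are either known or forced to vanish.
Mixed BC: u(0) = 0 (Dirichlet) and u'(2) = 2 (Neumann). Define V = {v ∈ H^1(0, 2) : v(0) = 0}. Then [u' v]_0^2 = u'(2)·v(2) − u'(0)·0 = 2·v(2).
Weak formulation: find u (satisfying any essential BC) such that ∫_0^2 u'(x) v'(x) dx = ∫_0^2 f v dx + 2·v(2) for all v ∈ V (Dirichlet at 0 absorbed into V; Neumann datum at x = 2 contributes the boundary term).
Substituting f(x) = 2*x^2 - x + 3, the right-hand side is ∫_0^2 (2*x^2 - x + 3) v dx + 2·v(2).


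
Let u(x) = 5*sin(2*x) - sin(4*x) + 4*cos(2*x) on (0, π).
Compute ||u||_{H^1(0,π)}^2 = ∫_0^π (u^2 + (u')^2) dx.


||u||_{H^1(0,π)}^2 = 111*π

u'(x) = -8*sin(2*x) + 10*cos(2*x) - 4*cos(4*x).
Expand u² and (u')² and integrate term by term on (0, π), using: for integers n ≥ 1, ∫_0^π sin²(nx) dx = ∫_0^π cos²(nx) dx = π/2; for n ≠ n', ∫_0^π sin(nx)sin(n'x) dx = ∫_0^π cos(nx)cos(n'x) dx = 0; and by product-to-sum, ∫_0^π sin(nx)cos(n'x) dx = ½∫_0^π [sin((n+n')x) + sin((n−n')x)] dx, which is 0 when n+n' is even and 2n/(n²−n'²) when n+n' is odd (it need not vanish on (0, π)).
  u² squared terms: (-1)²·∫sin(4x)² dx = 1·π/2 = π/2;  (4)²·∫cos(2x)² dx = 16·π/2 = 8*π;  (5)²·∫sin(2x)² dx = 25·π/2 = 25*π/2.
  u² cross terms: 2·(-1)·(4)·∫sin(4x)·cos(2x) dx = -8·(0) = 0;  2·(-1)·(5)·∫sin(4x)·sin(2x) dx = -10·(0) = 0;  2·(4)·(5)·∫cos(2x)·sin(2x) dx = 40·(0) = 0.
  So ∫_0^π u² dx = π/2 + 8*π + 25*π/2 + 0 + 0 + 0 = 21*π.
  (u')² squared terms: (-8)²·∫sin(2x)² dx = 64·π/2 = 32*π;  (-4)²·∫cos(4x)² dx = 16·π/2 = 8*π;  (10)²·∫cos(2x)² dx = 100·π/2 = 50*π.
  (u')² cross terms: 2·(-8)·(-4)·∫sin(2x)·cos(4x) dx = 64·(0) = 0;  2·(-8)·(10)·∫sin(2x)·cos(2x) dx = -160·(0) = 0;  2·(-4)·(10)·∫cos(4x)·cos(2x) dx = -80·(0) = 0.
  So ∫_0^π (u')² dx = 32*π + 8*π + 50*π + 0 + 0 + 0 = 90*π.
||u||_{H^1}^2 = (21*π) + (90*π) = 111*π.


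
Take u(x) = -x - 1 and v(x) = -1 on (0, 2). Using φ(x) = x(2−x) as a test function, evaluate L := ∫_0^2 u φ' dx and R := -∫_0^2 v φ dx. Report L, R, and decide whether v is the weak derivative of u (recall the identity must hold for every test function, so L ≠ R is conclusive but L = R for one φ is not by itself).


LHS = 4/3, RHS = 4/3. Yes, v = u' weakly.

u(x) = -x - 1, classical derivative u'(x) = -1.
φ(x) = x(2−x), so φ'(x) = 2 - 2*x.
Note φ(0) = φ(2) = 0, so the boundary term u·φ vanishes.
LHS = ∫_0^2 u(x) φ'(x) dx = ∫_0^2 (2*x^2 - 2) dx. Term by term:
  ∫_0^2 2*x^2 dx = 16/3;  ∫_0^2 -2 dx = -4.
Sum: 16/3 − 4 = 4/3.
So LHS = 4/3.
∫_0^2 v(x) φ(x) dx = ∫_0^2 (x^2 - 2*x) dx. Term by term:
  ∫_0^2 x^2 dx = 8/3;  ∫_0^2 -2*x dx = -4.
Sum: 8/3 − 4 = -4/3.
So RHS = -∫_0^2 v(x) φ(x) dx = 4/3.
LHS = RHS, so the identity holds for this test φ.
Moreover u is smooth here and v(x) = u'(x) = -1 pointwise, so the identity holds for every test function. Hence v is the weak derivative of u.


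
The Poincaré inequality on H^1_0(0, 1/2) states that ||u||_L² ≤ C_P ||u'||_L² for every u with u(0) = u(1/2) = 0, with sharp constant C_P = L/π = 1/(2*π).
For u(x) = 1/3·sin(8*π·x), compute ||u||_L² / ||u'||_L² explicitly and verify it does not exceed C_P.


||u||_L² / ||u'||_L² = 1/(8*π) < C_P = 1/(2*π).

u(x) = 1/3·sin(8*π·x), so u'(x) = 8*π*cos(8*π*x)/3.
Writing u(x) = A·sin(kπx/L) with A = 1/3 and k = 4, use ∫_0^L sin²(kπx/L) dx = L/2 and ∫_0^L cos²(kπx/L) dx = L/2.
u² = 1/9·sin²(8*π·x) and (u')² = 64*π^2/9·cos²(8*π·x), and each of sin², cos² integrates to L/2 = 1/4 over (0, 1/2).
∫_0^1/2 u² dx = 1/36, so ||u||_L² = 1/6.
∫_0^1/2 (u')² dx = 16*π^2/9, so ||u'||_L² = 4*π/3.
Ratio ||u||_L² / ||u'||_L² = 1/(8*π).
Sharp Poincaré constant on H^1_0(0, 1/2) is C_P = L/π = 1/(2*π), achieved by sin(2*π·x).
This is the k = 4 harmonic; the ratio L/(kπ) is strictly less than C_P = L/π, consistent with the sharp inequality ||u||_L² ≤ C_P ||u'||_L².


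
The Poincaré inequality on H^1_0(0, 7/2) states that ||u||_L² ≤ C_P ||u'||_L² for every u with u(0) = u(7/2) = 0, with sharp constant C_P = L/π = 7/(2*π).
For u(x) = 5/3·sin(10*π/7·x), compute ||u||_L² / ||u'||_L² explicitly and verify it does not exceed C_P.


||u||_L² / ||u'||_L² = 7/(10*π) < C_P = 7/(2*π).

u(x) = 5/3·sin(10*π/7·x), so u'(x) = 50*π*cos(10*π*x/7)/21.
Writing u(x) = A·sin(kπx/L) with A = 5/3 and k = 5, use ∫_0^L sin²(kπx/L) dx = L/2 and ∫_0^L cos²(kπx/L) dx = L/2.
u² = 25/9·sin²(10*π/7·x) and (u')² = 2500*π^2/441·cos²(10*π/7·x), and each of sin², cos² integrates to L/2 = 7/4 over (0, 7/2).
∫_0^7/2 u² dx = 175/36, so ||u||_L² = 5*sqrt(7)/6.
∫_0^7/2 (u')² dx = 625*π^2/63, so ||u'||_L² = 25*sqrt(7)*π/21.
Ratio ||u||_L² / ||u'||_L² = 7/(10*π).
Sharp Poincaré constant on H^1_0(0, 7/2) is C_P = L/π = 7/(2*π), achieved by sin(2*π/7·x).
This is the k = 5 harmonic; the ratio L/(kπ) is strictly less than C_P = L/π, consistent with the sharp inequality ||u||_L² ≤ C_P ||u'||_L².


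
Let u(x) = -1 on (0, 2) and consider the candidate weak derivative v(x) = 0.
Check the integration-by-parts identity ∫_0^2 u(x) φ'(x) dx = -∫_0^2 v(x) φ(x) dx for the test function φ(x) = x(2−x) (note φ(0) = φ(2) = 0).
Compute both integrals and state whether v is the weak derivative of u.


LHS = 0, RHS = 0. Yes, v = u' weakly.

u(x) = -1, classical derivative u'(x) = 0.
φ(x) = x(2−x), so φ'(x) = 2 - 2*x.
Note φ(0) = φ(2) = 0, so the boundary term u·φ vanishes.
LHS = ∫_0^2 u(x) φ'(x) dx = ∫_0^2 (2*x - 2) dx. Term by term:
  ∫_0^2 2*x dx = 4;  ∫_0^2 -2 dx = -4.
Sum: 4 − 4 = 0.
So LHS = 0.
∫_0^2 v(x) φ(x) dx = ∫_0^2 (0) dx. Term by term:
  ∫_0^2 0 dx = 0.
So RHS = -∫_0^2 v(x) φ(x) dx = 0.
LHS = RHS, so the identity holds for this test φ.
Moreover u is smooth here and v(x) = u'(x) = 0 pointwise, so the identity holds for every test function. Hence v is the weak derivative of u.


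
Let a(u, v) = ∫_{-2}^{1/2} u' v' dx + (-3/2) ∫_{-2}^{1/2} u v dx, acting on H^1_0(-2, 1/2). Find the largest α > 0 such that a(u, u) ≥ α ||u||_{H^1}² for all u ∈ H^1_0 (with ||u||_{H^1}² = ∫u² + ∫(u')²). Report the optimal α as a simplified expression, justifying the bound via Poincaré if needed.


α = (-75 + 8*π^2)/(2*(25 + 4*π^2))

Coercivity of a(·,·) on H^1_0(-2, 1/2) means a(u, u) ≥ α ||u||_{H^1}² for every u ∈ H^1_0.
The interval has length L = 5/2, and Poincaré/coercivity depend only on L. Here a(u, u) = ∫(u')² + (-3/2)·∫u².
Here c = -3/2 < 0 with |c| < (π/L)² = 4*π^2/25, so coercivity still holds. The condition a(u,u) ≥ α||u||_{H^1}² reads (1−α)∫(u')² ≥ (α−c)∫u². Any admissible α is ≤ 1 (rapidly oscillating u have ∫u²/∫(u')² → 0), and α = 1 would force 0 ≥ (1−c)∫u², impossible since c < 1; so 1−α > 0. By the sharp Poincaré inequality on H^1_0 of an interval of length L, ∫(u')² ≥ (π/L)²∫u² with equality for the first sine mode sin(π(x−x₀)/L) (x₀ the left endpoint), so the inequality holds for all u iff (1−α)(π/L)² ≥ α − c, i.e. α ≤ ((π/L)² + c)/((π/L)² + 1) = (1 + c(L/π)²)/(1 + (L/π)²). (Direct route, valid since c ≤ 0: Poincaré gives c∫u² ≥ c(L/π)²∫(u')², so a(u,u) ≥ (1 + c(L/π)²)∫(u')², while ||u||_{H^1}² ≤ (1 + (L/π)²)∫(u')²; dividing yields the same α.) With (π/L)² = 4*π^2/25 and c = -3/2, the largest admissible constant is α = ((π/L)² + c)/((π/L)² + 1).
Simplifying, α = (-75 + 8*π^2)/(2*(25 + 4*π^2)).


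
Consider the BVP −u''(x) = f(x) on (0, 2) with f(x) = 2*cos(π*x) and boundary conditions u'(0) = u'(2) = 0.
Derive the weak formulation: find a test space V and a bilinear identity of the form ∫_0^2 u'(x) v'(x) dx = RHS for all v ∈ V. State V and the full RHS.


V = H^1(0, 2) (no boundary constraint on v; u is determined up to an additive constant); weak form: ∫_0^2 u'v' dx = ∫_0^2 (2*cos(π*x)) v dx for all v ∈ V.

Multiply both sides by a test function v and integrate from 0 to 2:
  ∫_0^2 −u''(x) v(x) dx = ∫_0^2 f(x) v(x) dx.
Integrate the LHS by parts once:
  ∫_0^2 −u'' v dx = −[u'(x) v(x)]_0^2 + ∫_0^2 u'(x) v'(x) dx.
Thus ∫_0^2 u'(x) v'(x) dx = ∫_0^2 f(x) v(x) dx + [u'(x) v(x)]_0^2.
Choose V so that boundary terms are either known or forced to vanish.
u has homogeneous Neumann: u'(0) = u'(2) = 0. So [u' v]_0^2 = 0·v(2) − 0·v(0) = 0 for any v; take V = H^1(0, 2).
Weak formulation: find u (satisfying any essential BC) such that ∫_0^2 u'(x) v'(x) dx = ∫_0^2 f v dx for all v ∈ V (homogeneous Neumann, so boundary terms vanish).
Substituting f(x) = 2*cos(π*x), the right-hand side is ∫_0^2 (2*cos(π*x)) v dx.
Compatibility check (pure Neumann): taking v ≡ 1 ∈ V gives 0 = ∫_0^2 f dx + (0) − (0), i.e. ∫_0^2 f dx must equal u'(0) − u'(2) = 0. Indeed ∫_0^2 (2*cos(π*x)) dx = 0, so the data are compatible. The solution is then unique only up to an additive constant (fix it e.g. by requiring ∫_0^2 u dx = 0).


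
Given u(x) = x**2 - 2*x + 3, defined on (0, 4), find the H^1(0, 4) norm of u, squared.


||u||_{H^1}^2 = 2092/15

The H^1 norm (squared) on an interval (0, L) is
  ||u||_{H^1}^2 = ∫_0^L u(x)^2 dx + ∫_0^L u'(x)^2 dx.
Compute u'(x) = 2*x - 2.
Then u(x)^2 = x**4 - 4*x**3 + 10*x**2 - 12*x + 9 and u'(x)^2 = 4*x**2 - 8*x + 4.
Integrate each monomial from 0 to 4 using ∫_0^4 c·x^n dx = c·4^(n+1)/(n+1):
  ∫_0^4 u(x)^2 dx = ∫_0^4 (x^4 - 4*x^3 + 10*x^2 - 12*x + 9) dx. Term by term:
    ∫_0^4 x^4 dx = 1024/5;  ∫_0^4 -4*x^3 dx = -256;  ∫_0^4 10*x^2 dx = 640/3;
    ∫_0^4 -12*x dx = -96;  ∫_0^4 9 dx = 36.
  Sum: 1024/5 − 256 + 640/3 − 96 + 36 = 1532/15.
  ∫_0^4 u'(x)^2 dx = ∫_0^4 (4*x^2 - 8*x + 4) dx. Term by term:
    ∫_0^4 4*x^2 dx = 256/3;  ∫_0^4 -8*x dx = -64;  ∫_0^4 4 dx = 16.
  Sum: 256/3 − 64 + 16 = 112/3.
Adding: ||u||_{H^1}^2 = 1532/15 + 112/3 = 2092/15.


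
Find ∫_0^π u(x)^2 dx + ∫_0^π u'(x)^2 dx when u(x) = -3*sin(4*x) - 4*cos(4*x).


||u||_{H^1(0,π)}^2 = 425*π/2

u'(x) = 16*sin(4*x) - 12*cos(4*x).
Expand u² and (u')² and integrate term by term on (0, π), using: for integers n ≥ 1, ∫_0^π sin²(nx) dx = ∫_0^π cos²(nx) dx = π/2; for n ≠ n', ∫_0^π sin(nx)sin(n'x) dx = ∫_0^π cos(nx)cos(n'x) dx = 0; and by product-to-sum, ∫_0^π sin(nx)cos(n'x) dx = ½∫_0^π [sin((n+n')x) + sin((n−n')x)] dx, which is 0 when n+n' is even and 2n/(n²−n'²) when n+n' is odd (it need not vanish on (0, π)).
  u² squared terms: (-4)²·∫cos(4x)² dx = 16·π/2 = 8*π;  (-3)²·∫sin(4x)² dx = 9·π/2 = 9*π/2.
  u² cross terms: 2·(-4)·(-3)·∫cos(4x)·sin(4x) dx = 24·(0) = 0.
  So ∫_0^π u² dx = 8*π + 9*π/2 + 0 = 25*π/2.
  (u')² squared terms: (-12)²·∫cos(4x)² dx = 144·π/2 = 72*π;  (16)²·∫sin(4x)² dx = 256·π/2 = 128*π.
  (u')² cross terms: 2·(-12)·(16)·∫cos(4x)·sin(4x) dx = -384·(0) = 0.
  So ∫_0^π (u')² dx = 72*π + 128*π + 0 = 200*π.
||u||_{H^1}^2 = (25*π/2) + (200*π) = 425*π/2.


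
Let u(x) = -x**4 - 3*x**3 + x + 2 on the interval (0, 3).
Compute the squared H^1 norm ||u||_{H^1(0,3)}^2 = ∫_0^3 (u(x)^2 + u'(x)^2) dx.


||u||_{H^1}^2 = 3688869/140

The H^1 norm (squared) on an interval (0, L) is
  ||u||_{H^1}^2 = ∫_0^L u(x)^2 dx + ∫_0^L u'(x)^2 dx.
Compute u'(x) = -4*x**3 - 9*x**2 + 1.
Then u(x)^2 = x**8 + 6*x**7 + 9*x**6 - 2*x**5 - 10*x**4 - 12*x**3 + x**2 + 4*x + 4 and u'(x)^2 = 16*x**6 + 72*x**5 + 81*x**4 - 8*x**3 - 18*x**2 + 1.
Integrate each monomial from 0 to 3 using ∫_0^3 c·x^n dx = c·3^(n+1)/(n+1):
  ∫_0^3 u(x)^2 dx = ∫_0^3 (x^8 + 6*x^7 + 9*x^6 - 2*x^5 - 10*x^4 - 12*x^3 + x^2 + 4*x + 4) dx. Term by term:
    ∫_0^3 x^8 dx = 2187;  ∫_0^3 6*x^7 dx = 19683/4;  ∫_0^3 9*x^6 dx = 19683/7;
    ∫_0^3 -2*x^5 dx = -243;  ∫_0^3 -10*x^4 dx = -486;  ∫_0^3 -12*x^3 dx = -243;
    ∫_0^3 x^2 dx = 9;  ∫_0^3 4*x dx = 18;  ∫_0^3 4 dx = 12.
  Sum: 2187 + 19683/4 + 19683/7 − 243 − 486 − 243 + 9 + 18 + 12 = 251625/28.
  ∫_0^3 u'(x)^2 dx = ∫_0^3 (16*x^6 + 72*x^5 + 81*x^4 - 8*x^3 - 18*x^2 + 1) dx. Term by term:
    ∫_0^3 16*x^6 dx = 34992/7;  ∫_0^3 72*x^5 dx = 8748;  ∫_0^3 81*x^4 dx = 19683/5;
    ∫_0^3 -8*x^3 dx = -162;  ∫_0^3 -18*x^2 dx = -162;  ∫_0^3 1 dx = 3.
  Sum: 34992/7 + 8748 + 19683/5 − 162 − 162 + 3 = 607686/35.
Adding: ||u||_{H^1}^2 = 251625/28 + 607686/35 = 3688869/140.


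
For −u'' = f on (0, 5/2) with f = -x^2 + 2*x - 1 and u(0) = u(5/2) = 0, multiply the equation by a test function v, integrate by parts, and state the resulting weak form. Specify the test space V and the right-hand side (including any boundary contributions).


V = H^1_0(0, 5/2) (so v(0) = v(5/2) = 0); weak form: ∫_0^5/2 u'v' dx = ∫_0^5/2 (-x^2 + 2*x - 1) v dx for all v ∈ V.

Multiply both sides by a test function v and integrate from 0 to 5/2:
  ∫_0^5/2 −u''(x) v(x) dx = ∫_0^5/2 f(x) v(x) dx.
Integrate the LHS by parts once:
  ∫_0^5/2 −u'' v dx = −[u'(x) v(x)]_0^5/2 + ∫_0^5/2 u'(x) v'(x) dx.
Thus ∫_0^5/2 u'(x) v'(x) dx = ∫_0^5/2 f(x) v(x) dx + [u'(x) v(x)]_0^5/2.
Choose V so that boundary terms are either known or forced to vanish.
u is Dirichlet: u(0) = u(5/2) = 0. Let V = H^1_0(0, 5/2); then v(0) = v(5/2) = 0, and [u' v]_0^5/2 = 0.
Weak formulation: find u (satisfying any essential BC) such that ∫_0^5/2 u'(x) v'(x) dx = ∫_0^5/2 f v dx for all v ∈ V.
Substituting f(x) = -x^2 + 2*x - 1, the right-hand side is ∫_0^5/2 (-x^2 + 2*x - 1) v dx.
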